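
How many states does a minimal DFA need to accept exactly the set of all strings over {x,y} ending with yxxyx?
By Myhill–Nerode, count the distinguishable equivalence classes: 6 classes — one per longest suffix of the input that is a prefix of 'yxxyx' (lengths 0 through 5); only the length-5 class is accepting.
6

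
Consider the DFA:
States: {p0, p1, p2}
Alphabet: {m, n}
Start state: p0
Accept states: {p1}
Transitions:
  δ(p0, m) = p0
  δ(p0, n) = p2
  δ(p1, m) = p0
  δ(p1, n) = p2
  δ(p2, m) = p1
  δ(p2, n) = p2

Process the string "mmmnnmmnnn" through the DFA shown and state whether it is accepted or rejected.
Processing string "mmmnnmmnnn":
  p0 --m--> p0
  p0 --m--> p0
  p0 --m--> p0
  p0 --n--> p2
  p2 --n--> p2
  p2 --m--> p1
  p1 --m--> p0
  p0 --n--> p2
  p2 --n--> p2
  p2 --n--> p2
Final state: p2
Accept states: {p1}
No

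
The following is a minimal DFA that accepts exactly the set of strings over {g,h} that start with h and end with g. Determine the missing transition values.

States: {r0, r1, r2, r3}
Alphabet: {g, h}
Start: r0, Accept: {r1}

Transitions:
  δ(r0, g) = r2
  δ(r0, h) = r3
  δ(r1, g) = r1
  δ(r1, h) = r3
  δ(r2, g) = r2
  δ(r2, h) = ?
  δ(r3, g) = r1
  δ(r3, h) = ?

From the language and accept set, identify what each state tracks — r0: no input read; r1: started with h, last symbol g; r2: started with g (dead); r3: started with h, last symbol h.
Each missing δ(q, a) is the state matching the new tracked value after reading a.
δ(r2, h) = r2; δ(r3, h) = r3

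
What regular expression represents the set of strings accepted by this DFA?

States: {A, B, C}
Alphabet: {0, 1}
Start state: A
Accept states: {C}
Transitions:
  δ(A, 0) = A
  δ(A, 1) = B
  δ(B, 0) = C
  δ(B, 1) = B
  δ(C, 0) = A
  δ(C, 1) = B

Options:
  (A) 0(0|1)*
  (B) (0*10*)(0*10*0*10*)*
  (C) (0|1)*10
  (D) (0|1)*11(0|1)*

Check each option against the DFA on short strings; one disagreement eliminates an option:
  (A) 0(0|1)*: on '0' the DFA goes A → A and rejects (A ∉ Accept), but the regex matches it → eliminate
  (B) (0*10*)(0*10*0*10*)*: on '1' the DFA goes A → B and rejects (B ∉ Accept), but the regex matches it → eliminate
  (C) (0|1)*10: agrees with the DFA on every string of length ≤ 6
  (D) (0|1)*11(0|1)*: on '10' the DFA goes A → B → C and accepts (C ∈ Accept), but the regex does not match it → eliminate
Only (C) is consistent with the DFA.
(C) (0|1)*10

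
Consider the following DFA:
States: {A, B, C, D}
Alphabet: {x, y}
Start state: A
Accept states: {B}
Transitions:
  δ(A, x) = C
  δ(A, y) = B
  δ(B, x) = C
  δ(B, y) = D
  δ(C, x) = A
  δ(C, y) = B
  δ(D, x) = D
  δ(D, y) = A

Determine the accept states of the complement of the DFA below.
Complement accept states = All states \ Original accept states
= {A, B, C, D} \ {B}
{A, C, D}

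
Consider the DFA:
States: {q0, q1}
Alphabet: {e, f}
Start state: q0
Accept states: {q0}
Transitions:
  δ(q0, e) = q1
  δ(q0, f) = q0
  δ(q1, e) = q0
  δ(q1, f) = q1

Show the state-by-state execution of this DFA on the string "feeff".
read 'f': q0 → q0
  read 'e': q0 → q1
  read 'e': q1 → q0
  read 'f': q0 → q0
  read 'f': q0 → q0
q0 -> q0 -> q1 -> q0 -> q0 -> q0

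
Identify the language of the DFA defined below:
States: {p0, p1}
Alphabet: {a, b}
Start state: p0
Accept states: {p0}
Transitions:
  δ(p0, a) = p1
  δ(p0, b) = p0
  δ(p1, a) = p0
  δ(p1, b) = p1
Testing a few strings:
  'b' → accept
  'abb' → reject
  'bbb' → accept
  'ab' → reject
State roles: p0=even number of a's so far; p1=odd number of a's so far
All strings over {a,b} with an even number of a's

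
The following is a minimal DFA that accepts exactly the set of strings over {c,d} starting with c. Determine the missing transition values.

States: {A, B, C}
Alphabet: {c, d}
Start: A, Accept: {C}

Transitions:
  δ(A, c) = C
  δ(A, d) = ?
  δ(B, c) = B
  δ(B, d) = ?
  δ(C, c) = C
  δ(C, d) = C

From the language and accept set, identify what each state tracks — A: no input read; B: started with d (dead); C: started with c.
Each missing δ(q, a) is the state matching the new tracked value after reading a.
δ(A, d) = B; δ(B, d) = B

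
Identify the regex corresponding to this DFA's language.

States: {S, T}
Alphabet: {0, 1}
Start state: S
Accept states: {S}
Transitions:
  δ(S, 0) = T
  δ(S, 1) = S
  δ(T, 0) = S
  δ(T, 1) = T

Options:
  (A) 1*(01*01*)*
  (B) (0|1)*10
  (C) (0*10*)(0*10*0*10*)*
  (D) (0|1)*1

Check each option against the DFA on short strings; one disagreement eliminates an option:
  (A) 1*(01*01*)*: agrees with the DFA on every string of length ≤ 6
  (B) (0|1)*10: on ε the DFA stays in S and accepts (S ∈ Accept), but the regex does not match it → eliminate
  (C) (0*10*)(0*10*0*10*)*: on ε the DFA stays in S and accepts (S ∈ Accept), but the regex does not match it → eliminate
  (D) (0|1)*1: on ε the DFA stays in S and accepts (S ∈ Accept), but the regex does not match it → eliminate
Only (A) is consistent with the DFA.
(A) 1*(01*01*)*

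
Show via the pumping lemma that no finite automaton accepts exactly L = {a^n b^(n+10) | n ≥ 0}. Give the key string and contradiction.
Assume L is regular with pumping length p. Idea: pumping the a-block breaks the fixed offset of 10.
Choose s = a^p b^(p+10) ∈ L. By the pumping lemma, s = xyz with |xy| ≤ p, |y| > 0, so y = a^k with k ≥ 1. Then xy²z = a^(p+k) b^(p+10). For this to be in L we would need p+10 = (p+k)+10, i.e. k = 0, contradicting k ≥ 1. So xy²z ∉ L.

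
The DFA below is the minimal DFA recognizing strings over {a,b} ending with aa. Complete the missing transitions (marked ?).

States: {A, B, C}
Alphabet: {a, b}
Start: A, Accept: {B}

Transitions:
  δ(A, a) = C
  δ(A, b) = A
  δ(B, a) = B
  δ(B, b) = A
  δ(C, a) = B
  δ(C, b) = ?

From the language and accept set, identify what each state tracks — A: last symbol not a; B: two trailing a's; C: one trailing a.
Each missing δ(q, a) is the state matching the new tracked value after reading a.
δ(C, b) = A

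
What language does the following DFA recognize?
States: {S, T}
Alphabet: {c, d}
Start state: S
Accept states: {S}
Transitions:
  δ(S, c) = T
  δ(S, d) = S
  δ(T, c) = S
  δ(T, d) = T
Testing a few strings:
  'd' → accept
  'dd' → accept
  'c' → reject
  'dcd' → reject
State roles: S=even number of c's so far; T=odd number of c's so far
All strings over {c,d} with an even number of c's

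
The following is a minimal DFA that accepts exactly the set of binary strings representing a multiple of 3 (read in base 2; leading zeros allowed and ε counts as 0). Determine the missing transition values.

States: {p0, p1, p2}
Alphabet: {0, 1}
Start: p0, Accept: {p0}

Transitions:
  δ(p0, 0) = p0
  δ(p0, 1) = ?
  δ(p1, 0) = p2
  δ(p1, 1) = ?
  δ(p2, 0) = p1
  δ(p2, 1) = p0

From the language and accept set, identify what each state tracks — p0: value ≡ 0 (mod 3); p1: value ≡ 2 (mod 3); p2: value ≡ 1 (mod 3).
Each missing δ(q, a) is the state matching the new tracked value after reading a.
δ(p0, 1) = p2; δ(p1, 1) = p1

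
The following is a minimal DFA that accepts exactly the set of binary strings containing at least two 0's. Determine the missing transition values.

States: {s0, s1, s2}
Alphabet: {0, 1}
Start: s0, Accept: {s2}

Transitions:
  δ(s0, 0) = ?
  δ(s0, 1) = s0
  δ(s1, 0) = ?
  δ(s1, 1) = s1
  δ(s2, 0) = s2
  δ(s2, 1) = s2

From the language and accept set, identify what each state tracks — s0: zero 0's seen; s1: one 0 seen; s2: ≥ two 0's seen.
Each missing δ(q, a) is the state matching the new tracked value after reading a.
δ(s0, 0) = s1; δ(s1, 0) = s2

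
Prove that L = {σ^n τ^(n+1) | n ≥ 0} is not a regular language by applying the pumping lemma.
Assume L is regular with pumping length p. Idea: pumping the σ-block breaks the fixed offset of 1.
Choose s = σ^p τ^(p+1) ∈ L. By the pumping lemma, s = xyz with |xy| ≤ p, |y| > 0, so y = σ^k with k ≥ 1. Then xy²z = σ^(p+k) τ^(p+1). For this to be in L we would need p+1 = (p+k)+1, i.e. k = 0, contradicting k ≥ 1. So xy²z ∉ L.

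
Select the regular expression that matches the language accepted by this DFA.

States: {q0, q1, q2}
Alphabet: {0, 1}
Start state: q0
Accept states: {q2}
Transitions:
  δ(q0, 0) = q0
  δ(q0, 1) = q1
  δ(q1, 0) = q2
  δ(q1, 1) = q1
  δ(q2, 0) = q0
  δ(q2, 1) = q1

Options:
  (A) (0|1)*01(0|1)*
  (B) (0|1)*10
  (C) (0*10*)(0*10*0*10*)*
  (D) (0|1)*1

Check each option against the DFA on short strings; one disagreement eliminates an option:
  (A) (0|1)*01(0|1)*: on '01' the DFA goes q0 → q0 → q1 and rejects (q1 ∉ Accept), but the regex matches it → eliminate
  (B) (0|1)*10: agrees with the DFA on every string of length ≤ 6
  (C) (0*10*)(0*10*0*10*)*: on '1' the DFA goes q0 → q1 and rejects (q1 ∉ Accept), but the regex matches it → eliminate
  (D) (0|1)*1: on '1' the DFA goes q0 → q1 and rejects (q1 ∉ Accept), but the regex matches it → eliminate
Only (B) is consistent with the DFA.
(B) (0|1)*10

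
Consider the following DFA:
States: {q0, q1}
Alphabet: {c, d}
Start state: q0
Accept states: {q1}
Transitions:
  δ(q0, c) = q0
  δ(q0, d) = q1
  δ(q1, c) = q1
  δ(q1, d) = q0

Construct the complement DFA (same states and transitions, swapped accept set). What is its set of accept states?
Complement accept states = All states \ Original accept states
= {q0, q1} \ {q1}
{q0}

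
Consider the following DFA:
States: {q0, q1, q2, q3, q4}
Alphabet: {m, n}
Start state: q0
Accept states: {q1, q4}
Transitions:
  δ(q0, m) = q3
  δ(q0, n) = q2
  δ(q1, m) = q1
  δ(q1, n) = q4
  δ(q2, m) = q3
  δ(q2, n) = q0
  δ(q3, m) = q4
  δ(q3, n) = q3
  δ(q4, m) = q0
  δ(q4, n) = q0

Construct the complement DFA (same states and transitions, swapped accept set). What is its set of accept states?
Complement accept states = All states \ Original accept states
= {q0, q1, q2, q3, q4} \ {q1, q4}
{q0, q2, q3}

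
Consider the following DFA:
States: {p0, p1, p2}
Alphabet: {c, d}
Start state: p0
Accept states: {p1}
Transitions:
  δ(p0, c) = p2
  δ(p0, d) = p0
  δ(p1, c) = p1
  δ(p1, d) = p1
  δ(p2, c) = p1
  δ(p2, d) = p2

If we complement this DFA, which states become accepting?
Complement accept states = All states \ Original accept states
= {p0, p1, p2} \ {p1}
{p0, p2}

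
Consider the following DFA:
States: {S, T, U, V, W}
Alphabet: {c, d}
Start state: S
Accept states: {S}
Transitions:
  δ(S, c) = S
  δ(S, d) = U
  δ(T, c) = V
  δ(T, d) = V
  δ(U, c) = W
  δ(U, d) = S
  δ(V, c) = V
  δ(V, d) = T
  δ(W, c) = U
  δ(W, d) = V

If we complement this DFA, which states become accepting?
Complement accept states = All states \ Original accept states
= {S, T, U, V, W} \ {S}
{T, U, V, W}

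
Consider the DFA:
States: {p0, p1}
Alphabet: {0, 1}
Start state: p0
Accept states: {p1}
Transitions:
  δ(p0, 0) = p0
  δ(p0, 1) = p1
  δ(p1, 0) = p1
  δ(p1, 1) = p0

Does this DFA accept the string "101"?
Processing string "101":
  p0 --1--> p1
  p1 --0--> p1
  p1 --1--> p0
Final state: p0
Accept states: {p1}
No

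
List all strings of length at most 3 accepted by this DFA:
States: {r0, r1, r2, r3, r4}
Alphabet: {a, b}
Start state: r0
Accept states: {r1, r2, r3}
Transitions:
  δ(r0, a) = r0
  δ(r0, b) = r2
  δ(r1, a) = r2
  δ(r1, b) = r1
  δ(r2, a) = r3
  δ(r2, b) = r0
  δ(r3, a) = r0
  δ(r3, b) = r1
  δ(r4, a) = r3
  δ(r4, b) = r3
b, ab, ba, aab, aba, bab, bbb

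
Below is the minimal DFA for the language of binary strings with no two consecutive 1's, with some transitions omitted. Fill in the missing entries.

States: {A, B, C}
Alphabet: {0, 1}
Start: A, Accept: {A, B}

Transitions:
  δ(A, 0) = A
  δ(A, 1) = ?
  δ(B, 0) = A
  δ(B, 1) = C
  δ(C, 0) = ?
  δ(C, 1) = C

From the language and accept set, identify what each state tracks — A: last symbol not 1 (ok); B: last symbol 1 (ok); C: saw 11 (dead).
Each missing δ(q, a) is the state matching the new tracked value after reading a.
δ(A, 1) = B; δ(C, 0) = C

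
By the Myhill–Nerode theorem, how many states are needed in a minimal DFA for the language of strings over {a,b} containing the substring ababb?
By Myhill–Nerode, count the distinguishable equivalence classes: 6 classes — one per longest suffix of the input that is a prefix of 'ababb' (lengths 0 through 4), plus an absorbing 'already seen ababb' class.
6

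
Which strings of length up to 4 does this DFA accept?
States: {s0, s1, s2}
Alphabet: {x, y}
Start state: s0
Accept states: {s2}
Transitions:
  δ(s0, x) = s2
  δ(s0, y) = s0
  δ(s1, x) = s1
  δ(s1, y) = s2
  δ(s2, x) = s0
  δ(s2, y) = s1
x, yx, xxx, xyy, yyx, xxyx, xyxy, yxxx, yxyy, yyyx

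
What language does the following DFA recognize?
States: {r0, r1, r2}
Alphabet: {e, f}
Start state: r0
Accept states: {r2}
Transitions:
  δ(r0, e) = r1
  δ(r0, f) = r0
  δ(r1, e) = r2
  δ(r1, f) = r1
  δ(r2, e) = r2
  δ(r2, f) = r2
Testing a few strings:
  'eef' → accept
  'e' → reject
  'efee' → accept
  'fefe' → accept
State roles: r0=zero e's seen; r1=one e seen; r2=≥ two e's seen
All strings over {e,f} containing at least two e's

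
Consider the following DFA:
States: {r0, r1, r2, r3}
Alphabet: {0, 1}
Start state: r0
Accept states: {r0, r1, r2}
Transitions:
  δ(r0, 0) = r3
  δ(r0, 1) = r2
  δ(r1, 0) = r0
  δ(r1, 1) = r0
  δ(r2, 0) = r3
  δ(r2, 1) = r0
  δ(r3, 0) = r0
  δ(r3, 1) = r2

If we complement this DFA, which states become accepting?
Complement accept states = All states \ Original accept states
= {r0, r1, r2, r3} \ {r0, r1, r2}
{r3}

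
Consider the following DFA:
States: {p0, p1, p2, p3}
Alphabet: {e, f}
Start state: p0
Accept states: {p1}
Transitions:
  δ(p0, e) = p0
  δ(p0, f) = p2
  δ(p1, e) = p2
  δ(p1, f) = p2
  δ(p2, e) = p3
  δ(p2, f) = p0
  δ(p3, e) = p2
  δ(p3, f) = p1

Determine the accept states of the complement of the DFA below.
Complement accept states = All states \ Original accept states
= {p0, p1, p2, p3} \ {p1}
{p0, p2, p3}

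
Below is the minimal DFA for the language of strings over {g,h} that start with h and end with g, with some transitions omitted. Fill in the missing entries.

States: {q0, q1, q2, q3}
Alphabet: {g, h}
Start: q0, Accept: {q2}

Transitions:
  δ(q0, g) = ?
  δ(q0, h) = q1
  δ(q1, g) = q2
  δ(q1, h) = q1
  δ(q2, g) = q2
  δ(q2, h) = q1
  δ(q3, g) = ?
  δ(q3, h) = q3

From the language and accept set, identify what each state tracks — q0: no input read; q1: started with h, last symbol h; q2: started with h, last symbol g; q3: started with g (dead).
Each missing δ(q, a) is the state matching the new tracked value after reading a.
δ(q0, g) = q3; δ(q3, g) = q3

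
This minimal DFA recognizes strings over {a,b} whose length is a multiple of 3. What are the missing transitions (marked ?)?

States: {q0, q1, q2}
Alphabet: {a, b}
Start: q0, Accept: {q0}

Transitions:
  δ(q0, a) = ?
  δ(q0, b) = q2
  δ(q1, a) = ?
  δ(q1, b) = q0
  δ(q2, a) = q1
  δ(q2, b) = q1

From the language and accept set, identify what each state tracks — q0: length ≡ 0 (mod 3); q1: length ≡ 2 (mod 3); q2: length ≡ 1 (mod 3).
Each missing δ(q, a) is the state matching the new tracked value after reading a.
δ(q0, a) = q2; δ(q1, a) = q0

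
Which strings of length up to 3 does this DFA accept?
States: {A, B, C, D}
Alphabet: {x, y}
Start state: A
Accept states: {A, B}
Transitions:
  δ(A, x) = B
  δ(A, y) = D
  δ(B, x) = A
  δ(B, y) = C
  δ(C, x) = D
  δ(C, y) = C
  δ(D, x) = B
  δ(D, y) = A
ε, x, xx, yx, yy, xxx, yxx, yyx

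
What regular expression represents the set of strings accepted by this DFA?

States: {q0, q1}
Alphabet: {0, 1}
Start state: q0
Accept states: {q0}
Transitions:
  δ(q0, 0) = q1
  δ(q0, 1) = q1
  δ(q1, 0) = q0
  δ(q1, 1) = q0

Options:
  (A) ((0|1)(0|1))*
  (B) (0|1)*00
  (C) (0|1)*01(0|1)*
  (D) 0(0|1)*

Check each option against the DFA on short strings; one disagreement eliminates an option:
  (A) ((0|1)(0|1))*: agrees with the DFA on every string of length ≤ 6
  (B) (0|1)*00: on ε the DFA stays in q0 and accepts (q0 ∈ Accept), but the regex does not match it → eliminate
  (C) (0|1)*01(0|1)*: on ε the DFA stays in q0 and accepts (q0 ∈ Accept), but the regex does not match it → eliminate
  (D) 0(0|1)*: on ε the DFA stays in q0 and accepts (q0 ∈ Accept), but the regex does not match it → eliminate
Only (A) is consistent with the DFA.
(A) ((0|1)(0|1))*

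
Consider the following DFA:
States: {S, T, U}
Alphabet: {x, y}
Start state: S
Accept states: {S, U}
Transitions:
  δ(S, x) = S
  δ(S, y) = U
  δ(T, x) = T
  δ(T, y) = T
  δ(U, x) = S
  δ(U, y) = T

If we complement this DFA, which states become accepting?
Complement accept states = All states \ Original accept states
= {S, T, U} \ {S, U}
{T}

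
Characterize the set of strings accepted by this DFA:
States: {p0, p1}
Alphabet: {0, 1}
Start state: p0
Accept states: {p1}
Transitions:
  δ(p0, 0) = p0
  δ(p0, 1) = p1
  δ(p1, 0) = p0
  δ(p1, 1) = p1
Testing a few strings:
  '0' → reject
  '010' → reject
  '011' → accept
  '1' → accept
State roles: p0=last symbol not 1; p1=last symbol is 1
All binary strings ending with 1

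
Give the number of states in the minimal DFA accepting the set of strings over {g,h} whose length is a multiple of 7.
By Myhill–Nerode, count the distinguishable equivalence classes: 7 classes — one per residue of the length mod 7; class i is distinguished from class j by any string of length (7 − i) mod 7.
7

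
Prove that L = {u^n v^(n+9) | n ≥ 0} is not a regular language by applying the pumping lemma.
Assume L is regular with pumping length p. Idea: pumping the u-block breaks the fixed offset of 9.
Choose s = u^p v^(p+9) ∈ L. By the pumping lemma, s = xyz with |xy| ≤ p, |y| > 0, so y = u^k with k ≥ 1. Then xy²z = u^(p+k) v^(p+9). For this to be in L we would need p+9 = (p+k)+9, i.e. k = 0, contradicting k ≥ 1. So xy²z ∉ L.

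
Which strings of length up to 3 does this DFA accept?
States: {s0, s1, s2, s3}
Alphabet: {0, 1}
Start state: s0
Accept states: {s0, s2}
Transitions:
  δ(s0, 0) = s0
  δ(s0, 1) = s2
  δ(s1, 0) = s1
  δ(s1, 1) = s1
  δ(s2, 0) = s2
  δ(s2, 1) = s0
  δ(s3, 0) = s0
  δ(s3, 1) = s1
ε, 0, 1, 00, 01, 10, 11, 000, 001, 010, 011, 100, 101, 110, 111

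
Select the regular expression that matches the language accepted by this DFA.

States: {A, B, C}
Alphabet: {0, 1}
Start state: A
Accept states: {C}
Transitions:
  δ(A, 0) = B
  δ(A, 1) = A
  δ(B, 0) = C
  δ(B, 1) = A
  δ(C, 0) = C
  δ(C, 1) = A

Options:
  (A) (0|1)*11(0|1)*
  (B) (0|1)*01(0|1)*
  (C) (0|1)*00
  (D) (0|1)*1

Check each option against the DFA on short strings; one disagreement eliminates an option:
  (A) (0|1)*11(0|1)*: on '00' the DFA goes A → B → C and accepts (C ∈ Accept), but the regex does not match it → eliminate
  (B) (0|1)*01(0|1)*: on '00' the DFA goes A → B → C and accepts (C ∈ Accept), but the regex does not match it → eliminate
  (C) (0|1)*00: agrees with the DFA on every string of length ≤ 6
  (D) (0|1)*1: on '1' the DFA goes A → A and rejects (A ∉ Accept), but the regex matches it → eliminate
Only (C) is consistent with the DFA.
(C) (0|1)*00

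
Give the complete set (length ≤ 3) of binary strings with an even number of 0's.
ε, 1, 00, 11, 001, 010, 100, 111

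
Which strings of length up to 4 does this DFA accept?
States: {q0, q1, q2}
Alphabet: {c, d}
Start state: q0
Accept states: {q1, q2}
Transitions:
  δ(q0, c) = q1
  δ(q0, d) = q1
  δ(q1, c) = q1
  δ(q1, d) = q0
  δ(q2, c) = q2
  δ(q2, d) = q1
c, d, cc, dc, ccc, cdc, cdd, dcc, ddc, ddd, cccc, ccdc, ccdd, cdcc, cddc, dccc, dcdc, dcdd, ddcc, dddc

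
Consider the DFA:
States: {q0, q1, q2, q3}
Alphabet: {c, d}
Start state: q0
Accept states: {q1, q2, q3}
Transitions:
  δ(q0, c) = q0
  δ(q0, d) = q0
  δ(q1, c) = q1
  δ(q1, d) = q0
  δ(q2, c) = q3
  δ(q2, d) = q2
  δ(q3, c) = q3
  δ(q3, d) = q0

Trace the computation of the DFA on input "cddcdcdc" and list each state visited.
read 'c': q0 → q0
  read 'd': q0 → q0
  read 'd': q0 → q0
  read 'c': q0 → q0
  read 'd': q0 → q0
  read 'c': q0 → q0
  read 'd': q0 → q0
  read 'c': q0 → q0
q0 -> q0 -> q0 -> q0 -> q0 -> q0 -> q0 -> q0 -> q0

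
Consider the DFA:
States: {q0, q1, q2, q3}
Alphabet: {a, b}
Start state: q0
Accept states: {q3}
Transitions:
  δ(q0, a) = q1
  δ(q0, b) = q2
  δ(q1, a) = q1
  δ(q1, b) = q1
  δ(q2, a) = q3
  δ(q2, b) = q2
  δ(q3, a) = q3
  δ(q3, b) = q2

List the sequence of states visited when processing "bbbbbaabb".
read 'b': q0 → q2
  read 'b': q2 → q2
  read 'b': q2 → q2
  read 'b': q2 → q2
  read 'b': q2 → q2
  read 'a': q2 → q3
  read 'a': q3 → q3
  read 'b': q3 → q2
  read 'b': q2 → q2
q0 -> q2 -> q2 -> q2 -> q2 -> q2 -> q3 -> q3 -> q2 -> q2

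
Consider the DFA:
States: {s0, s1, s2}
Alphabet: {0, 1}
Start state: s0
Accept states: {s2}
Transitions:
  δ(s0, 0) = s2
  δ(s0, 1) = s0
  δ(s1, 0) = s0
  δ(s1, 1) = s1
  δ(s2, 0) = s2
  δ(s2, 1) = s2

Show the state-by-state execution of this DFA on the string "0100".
read '0': s0 → s2
  read '1': s2 → s2
  read '0': s2 → s2
  read '0': s2 → s2
s0 -> s2 -> s2 -> s2 -> s2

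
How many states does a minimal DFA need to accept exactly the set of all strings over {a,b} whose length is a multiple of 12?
By Myhill–Nerode, count the distinguishable equivalence classes: 12 classes — one per residue of the length mod 12; class i is distinguished from class j by any string of length (12 − i) mod 12.
12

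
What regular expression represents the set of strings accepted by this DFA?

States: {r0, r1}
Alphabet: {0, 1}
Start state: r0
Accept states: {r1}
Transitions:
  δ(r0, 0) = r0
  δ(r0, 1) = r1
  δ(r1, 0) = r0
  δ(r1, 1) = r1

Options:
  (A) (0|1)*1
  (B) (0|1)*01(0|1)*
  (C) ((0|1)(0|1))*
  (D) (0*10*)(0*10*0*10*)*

Check each option against the DFA on short strings; one disagreement eliminates an option:
  (A) (0|1)*1: agrees with the DFA on every string of length ≤ 6
  (B) (0|1)*01(0|1)*: on '1' the DFA goes r0 → r1 and accepts (r1 ∈ Accept), but the regex does not match it → eliminate
  (C) ((0|1)(0|1))*: on ε the DFA stays in r0 and rejects (r0 ∉ Accept), but the regex matches it → eliminate
  (D) (0*10*)(0*10*0*10*)*: on '10' the DFA goes r0 → r1 → r0 and rejects (r0 ∉ Accept), but the regex matches it → eliminate
Only (A) is consistent with the DFA.
(A) (0|1)*1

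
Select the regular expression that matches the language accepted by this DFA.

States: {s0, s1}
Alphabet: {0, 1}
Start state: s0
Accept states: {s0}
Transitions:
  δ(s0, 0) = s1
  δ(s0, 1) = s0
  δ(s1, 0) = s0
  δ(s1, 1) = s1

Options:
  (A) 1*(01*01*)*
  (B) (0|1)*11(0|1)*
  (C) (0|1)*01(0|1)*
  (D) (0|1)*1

Check each option against the DFA on short strings; one disagreement eliminates an option:
  (A) 1*(01*01*)*: agrees with the DFA on every string of length ≤ 6
  (B) (0|1)*11(0|1)*: on ε the DFA stays in s0 and accepts (s0 ∈ Accept), but the regex does not match it → eliminate
  (C) (0|1)*01(0|1)*: on ε the DFA stays in s0 and accepts (s0 ∈ Accept), but the regex does not match it → eliminate
  (D) (0|1)*1: on ε the DFA stays in s0 and accepts (s0 ∈ Accept), but the regex does not match it → eliminate
Only (A) is consistent with the DFA.
(A) 1*(01*01*)*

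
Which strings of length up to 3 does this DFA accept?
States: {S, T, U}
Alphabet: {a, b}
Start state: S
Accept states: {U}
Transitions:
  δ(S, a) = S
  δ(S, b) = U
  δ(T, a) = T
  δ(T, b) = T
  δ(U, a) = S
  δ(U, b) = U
b, ab, bb, aab, abb, bab, bbb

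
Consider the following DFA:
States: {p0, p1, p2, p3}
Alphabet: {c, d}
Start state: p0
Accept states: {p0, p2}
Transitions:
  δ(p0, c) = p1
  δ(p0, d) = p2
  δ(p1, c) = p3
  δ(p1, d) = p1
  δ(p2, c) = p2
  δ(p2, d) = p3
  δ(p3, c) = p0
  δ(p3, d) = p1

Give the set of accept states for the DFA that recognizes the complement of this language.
Complement accept states = All states \ Original accept states
= {p0, p1, p2, p3} \ {p0, p2}
{p1, p3}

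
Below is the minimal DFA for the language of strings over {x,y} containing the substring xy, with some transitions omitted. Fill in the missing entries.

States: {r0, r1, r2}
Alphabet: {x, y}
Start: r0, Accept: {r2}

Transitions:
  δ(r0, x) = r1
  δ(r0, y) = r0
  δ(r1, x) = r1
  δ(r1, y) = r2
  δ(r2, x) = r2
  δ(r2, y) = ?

From the language and accept set, identify what each state tracks — r0: no x seen yet; r1: seen a x, waiting for y; r2: substring xy seen.
Each missing δ(q, a) is the state matching the new tracked value after reading a.
δ(r2, y) = r2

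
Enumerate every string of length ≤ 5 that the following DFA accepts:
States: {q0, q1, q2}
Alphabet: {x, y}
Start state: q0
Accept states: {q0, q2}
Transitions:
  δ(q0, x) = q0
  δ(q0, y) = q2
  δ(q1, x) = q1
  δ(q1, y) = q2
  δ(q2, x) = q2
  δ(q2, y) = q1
ε, x, y, xx, xy, yx, xxx, xxy, xyx, yxx, yyy, xxxx, xxxy, xxyx, xyxx, xyyy, yxxx, yxyy, yyxy, yyyx, xxxxx, xxxxy, xxxyx, xxyxx, xxyyy, xyxxx, xyxyy, xyyxy, xyyyx, yxxxx, yxxyy, yxyxy, yxyyx, yyxxy, yyxyx, yyyxx, yyyyy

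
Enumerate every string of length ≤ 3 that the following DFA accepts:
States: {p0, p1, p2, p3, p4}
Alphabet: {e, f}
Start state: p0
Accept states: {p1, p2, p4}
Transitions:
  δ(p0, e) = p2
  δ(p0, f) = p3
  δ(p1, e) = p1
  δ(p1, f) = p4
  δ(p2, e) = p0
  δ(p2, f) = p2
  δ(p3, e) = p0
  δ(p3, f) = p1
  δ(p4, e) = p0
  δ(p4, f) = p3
e, ef, ff, eee, eff, fee, ffe, fff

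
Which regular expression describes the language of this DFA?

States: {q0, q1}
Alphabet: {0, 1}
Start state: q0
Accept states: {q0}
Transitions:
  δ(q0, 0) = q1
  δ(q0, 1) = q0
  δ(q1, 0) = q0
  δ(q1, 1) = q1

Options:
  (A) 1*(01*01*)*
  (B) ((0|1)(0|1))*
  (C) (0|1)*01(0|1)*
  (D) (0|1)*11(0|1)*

Check each option against the DFA on short strings; one disagreement eliminates an option:
  (A) 1*(01*01*)*: agrees with the DFA on every string of length ≤ 6
  (B) ((0|1)(0|1))*: on '1' the DFA goes q0 → q0 and accepts (q0 ∈ Accept), but the regex does not match it → eliminate
  (C) (0|1)*01(0|1)*: on ε the DFA stays in q0 and accepts (q0 ∈ Accept), but the regex does not match it → eliminate
  (D) (0|1)*11(0|1)*: on ε the DFA stays in q0 and accepts (q0 ∈ Accept), but the regex does not match it → eliminate
Only (A) is consistent with the DFA.
(A) 1*(01*01*)*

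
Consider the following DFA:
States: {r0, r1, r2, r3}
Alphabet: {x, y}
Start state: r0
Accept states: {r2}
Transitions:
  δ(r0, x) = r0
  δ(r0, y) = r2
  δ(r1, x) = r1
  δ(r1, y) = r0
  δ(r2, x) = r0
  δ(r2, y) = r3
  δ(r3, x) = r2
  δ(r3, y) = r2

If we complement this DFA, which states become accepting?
Complement accept states = All states \ Original accept states
= {r0, r1, r2, r3} \ {r2}
{r0, r1, r3}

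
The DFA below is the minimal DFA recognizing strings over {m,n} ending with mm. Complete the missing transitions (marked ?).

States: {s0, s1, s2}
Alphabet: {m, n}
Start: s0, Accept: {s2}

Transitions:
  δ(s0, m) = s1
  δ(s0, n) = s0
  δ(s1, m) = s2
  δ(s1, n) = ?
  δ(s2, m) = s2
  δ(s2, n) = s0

From the language and accept set, identify what each state tracks — s0: last symbol not m; s1: one trailing m; s2: two trailing m's.
Each missing δ(q, a) is the state matching the new tracked value after reading a.
δ(s1, n) = s0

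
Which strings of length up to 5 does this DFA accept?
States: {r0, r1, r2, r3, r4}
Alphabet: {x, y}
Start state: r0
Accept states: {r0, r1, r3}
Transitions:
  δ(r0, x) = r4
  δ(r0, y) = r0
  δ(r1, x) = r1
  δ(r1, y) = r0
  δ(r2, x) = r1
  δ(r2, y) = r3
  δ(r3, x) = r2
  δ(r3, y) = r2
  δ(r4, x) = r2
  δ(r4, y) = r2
ε, y, yy, xxx, xxy, xyx, xyy, yyy, xxxx, xxxy, xyxx, xyxy, yxxx, yxxy, yxyx, yxyy, yyyy, xxxxx, xxxxy, xxxyy, xxyxx, xxyxy, xxyyx, xxyyy, xyxxx, xyxxy, xyxyy, xyyxx, xyyxy, xyyyx, xyyyy, yxxxx, yxxxy, yxyxx, yxyxy, yyxxx, yyxxy, yyxyx, yyxyy, yyyyy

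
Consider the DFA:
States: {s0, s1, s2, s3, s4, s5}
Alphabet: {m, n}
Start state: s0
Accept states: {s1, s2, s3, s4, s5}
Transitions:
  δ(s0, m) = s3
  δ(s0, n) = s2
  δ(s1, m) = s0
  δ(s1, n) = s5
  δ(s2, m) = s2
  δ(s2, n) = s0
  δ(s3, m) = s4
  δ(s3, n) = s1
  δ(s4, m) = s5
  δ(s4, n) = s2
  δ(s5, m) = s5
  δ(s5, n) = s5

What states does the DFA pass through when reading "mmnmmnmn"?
read 'm': s0 → s3
  read 'm': s3 → s4
  read 'n': s4 → s2
  read 'm': s2 → s2
  read 'm': s2 → s2
  read 'n': s2 → s0
  read 'm': s0 → s3
  read 'n': s3 → s1
s0 -> s3 -> s4 -> s2 -> s2 -> s2 -> s0 -> s3 -> s1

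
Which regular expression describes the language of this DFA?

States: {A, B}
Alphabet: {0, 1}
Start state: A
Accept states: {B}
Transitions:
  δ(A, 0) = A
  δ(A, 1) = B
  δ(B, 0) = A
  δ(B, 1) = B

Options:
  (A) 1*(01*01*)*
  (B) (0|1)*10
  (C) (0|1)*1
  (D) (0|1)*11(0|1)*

Check each option against the DFA on short strings; one disagreement eliminates an option:
  (A) 1*(01*01*)*: on ε the DFA stays in A and rejects (A ∉ Accept), but the regex matches it → eliminate
  (B) (0|1)*10: on '1' the DFA goes A → B and accepts (B ∈ Accept), but the regex does not match it → eliminate
  (C) (0|1)*1: agrees with the DFA on every string of length ≤ 6
  (D) (0|1)*11(0|1)*: on '1' the DFA goes A → B and accepts (B ∈ Accept), but the regex does not match it → eliminate
Only (C) is consistent with the DFA.
(C) (0|1)*1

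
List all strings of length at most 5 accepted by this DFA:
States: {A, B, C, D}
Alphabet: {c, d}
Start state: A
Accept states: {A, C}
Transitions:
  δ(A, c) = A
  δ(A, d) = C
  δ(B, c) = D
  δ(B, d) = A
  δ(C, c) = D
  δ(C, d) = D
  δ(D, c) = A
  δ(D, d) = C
ε, c, d, cc, cd, ccc, ccd, dcc, dcd, ddc, ddd, cccc, cccd, cdcc, cdcd, cddc, cddd, dccc, dccd, ddcc, ddcd, ccccc, ccccd, ccdcc, ccdcd, ccddc, ccddd, cdccc, cdccd, cddcc, cddcd, dcccc, dcccd, dcdcc, dcdcd, dcddc, dcddd, ddccc, ddccd, dddcc, dddcd, ddddc, ddddd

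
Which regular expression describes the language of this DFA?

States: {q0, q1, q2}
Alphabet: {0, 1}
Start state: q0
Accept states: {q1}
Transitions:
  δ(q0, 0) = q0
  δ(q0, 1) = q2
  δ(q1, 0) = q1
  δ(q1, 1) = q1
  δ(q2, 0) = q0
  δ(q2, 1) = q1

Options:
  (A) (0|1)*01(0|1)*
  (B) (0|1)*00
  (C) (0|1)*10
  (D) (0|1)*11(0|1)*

Check each option against the DFA on short strings; one disagreement eliminates an option:
  (A) (0|1)*01(0|1)*: on '01' the DFA goes q0 → q0 → q2 and rejects (q2 ∉ Accept), but the regex matches it → eliminate
  (B) (0|1)*00: on '00' the DFA goes q0 → q0 → q0 and rejects (q0 ∉ Accept), but the regex matches it → eliminate
  (C) (0|1)*10: on '10' the DFA goes q0 → q2 → q0 and rejects (q0 ∉ Accept), but the regex matches it → eliminate
  (D) (0|1)*11(0|1)*: agrees with the DFA on every string of length ≤ 6
Only (D) is consistent with the DFA.
(D) (0|1)*11(0|1)*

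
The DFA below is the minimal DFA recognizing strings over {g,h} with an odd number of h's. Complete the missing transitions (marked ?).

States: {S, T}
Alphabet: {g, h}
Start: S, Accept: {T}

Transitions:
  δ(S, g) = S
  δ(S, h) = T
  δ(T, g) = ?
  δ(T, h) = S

From the language and accept set, identify what each state tracks — S: even number of h's so far; T: odd number of h's so far.
Each missing δ(q, a) is the state matching the new tracked value after reading a.
δ(T, g) = T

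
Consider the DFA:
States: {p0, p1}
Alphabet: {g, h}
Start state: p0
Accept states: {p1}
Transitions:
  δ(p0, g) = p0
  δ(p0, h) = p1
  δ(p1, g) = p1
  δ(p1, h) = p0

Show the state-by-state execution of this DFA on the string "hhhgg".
read 'h': p0 → p1
  read 'h': p1 → p0
  read 'h': p0 → p1
  read 'g': p1 → p1
  read 'g': p1 → p1
p0 -> p1 -> p0 -> p1 -> p1 -> p1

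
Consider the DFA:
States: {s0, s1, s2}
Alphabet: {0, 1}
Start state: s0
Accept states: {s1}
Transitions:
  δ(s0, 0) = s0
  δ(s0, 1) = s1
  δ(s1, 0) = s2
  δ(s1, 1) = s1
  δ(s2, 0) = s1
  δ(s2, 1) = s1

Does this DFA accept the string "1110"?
Processing string "1110":
  s0 --1--> s1
  s1 --1--> s1
  s1 --1--> s1
  s1 --0--> s2
Final state: s2
Accept states: {s1}
No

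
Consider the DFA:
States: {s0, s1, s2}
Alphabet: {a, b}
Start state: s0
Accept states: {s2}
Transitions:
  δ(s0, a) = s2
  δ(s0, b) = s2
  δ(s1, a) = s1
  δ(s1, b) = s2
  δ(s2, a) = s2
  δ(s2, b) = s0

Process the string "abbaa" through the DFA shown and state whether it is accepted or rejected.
Processing string "abbaa":
  s0 --a--> s2
  s2 --b--> s0
  s0 --b--> s2
  s2 --a--> s2
  s2 --a--> s2
Final state: s2
Accept states: {s2}
Yes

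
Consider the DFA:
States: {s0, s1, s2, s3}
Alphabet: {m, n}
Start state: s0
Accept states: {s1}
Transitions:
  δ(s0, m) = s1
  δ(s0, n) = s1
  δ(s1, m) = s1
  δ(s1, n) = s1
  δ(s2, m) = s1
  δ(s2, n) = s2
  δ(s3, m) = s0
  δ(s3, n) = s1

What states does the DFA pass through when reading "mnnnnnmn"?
read 'm': s0 → s1
  read 'n': s1 → s1
  read 'n': s1 → s1
  read 'n': s1 → s1
  read 'n': s1 → s1
  read 'n': s1 → s1
  read 'm': s1 → s1
  read 'n': s1 → s1
s0 -> s1 -> s1 -> s1 -> s1 -> s1 -> s1 -> s1 -> s1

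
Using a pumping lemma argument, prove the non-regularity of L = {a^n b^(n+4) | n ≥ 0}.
Assume L is regular with pumping length p. Idea: pumping the a-block breaks the fixed offset of 4.
Choose s = a^p b^(p+4) ∈ L. By the pumping lemma, s = xyz with |xy| ≤ p, |y| > 0, so y = a^k with k ≥ 1. Then xy²z = a^(p+k) b^(p+4). For this to be in L we would need p+4 = (p+k)+4, i.e. k = 0, contradicting k ≥ 1. So xy²z ∉ L.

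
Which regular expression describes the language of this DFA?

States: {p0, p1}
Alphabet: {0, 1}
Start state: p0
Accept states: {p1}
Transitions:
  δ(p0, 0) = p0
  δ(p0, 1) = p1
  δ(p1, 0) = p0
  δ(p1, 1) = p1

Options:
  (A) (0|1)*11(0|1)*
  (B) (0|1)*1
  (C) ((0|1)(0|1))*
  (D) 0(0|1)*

Check each option against the DFA on short strings; one disagreement eliminates an option:
  (A) (0|1)*11(0|1)*: on '1' the DFA goes p0 → p1 and accepts (p1 ∈ Accept), but the regex does not match it → eliminate
  (B) (0|1)*1: agrees with the DFA on every string of length ≤ 6
  (C) ((0|1)(0|1))*: on ε the DFA stays in p0 and rejects (p0 ∉ Accept), but the regex matches it → eliminate
  (D) 0(0|1)*: on '0' the DFA goes p0 → p0 and rejects (p0 ∉ Accept), but the regex matches it → eliminate
Only (B) is consistent with the DFA.
(B) (0|1)*1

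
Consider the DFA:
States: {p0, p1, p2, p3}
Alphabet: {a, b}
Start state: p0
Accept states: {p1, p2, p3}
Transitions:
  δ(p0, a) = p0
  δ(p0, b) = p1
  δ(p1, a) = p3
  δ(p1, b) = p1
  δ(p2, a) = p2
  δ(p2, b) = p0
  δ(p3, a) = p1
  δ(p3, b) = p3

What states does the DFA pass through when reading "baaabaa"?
read 'b': p0 → p1
  read 'a': p1 → p3
  read 'a': p3 → p1
  read 'a': p1 → p3
  read 'b': p3 → p3
  read 'a': p3 → p1
  read 'a': p1 → p3
p0 -> p1 -> p3 -> p1 -> p3 -> p3 -> p1 -> p3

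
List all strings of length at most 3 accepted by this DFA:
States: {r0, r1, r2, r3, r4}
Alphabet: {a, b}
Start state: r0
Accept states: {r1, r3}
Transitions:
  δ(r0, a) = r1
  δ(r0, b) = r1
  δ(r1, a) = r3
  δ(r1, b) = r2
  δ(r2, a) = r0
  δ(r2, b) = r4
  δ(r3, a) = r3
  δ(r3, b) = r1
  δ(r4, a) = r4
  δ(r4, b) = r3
a, b, aa, ba, aaa, aab, baa, bab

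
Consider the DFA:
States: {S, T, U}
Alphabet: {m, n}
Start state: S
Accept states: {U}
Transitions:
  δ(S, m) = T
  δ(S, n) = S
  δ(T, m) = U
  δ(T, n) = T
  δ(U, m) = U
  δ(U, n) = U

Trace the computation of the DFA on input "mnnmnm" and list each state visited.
read 'm': S → T
  read 'n': T → T
  read 'n': T → T
  read 'm': T → U
  read 'n': U → U
  read 'm': U → U
S -> T -> T -> T -> U -> U -> U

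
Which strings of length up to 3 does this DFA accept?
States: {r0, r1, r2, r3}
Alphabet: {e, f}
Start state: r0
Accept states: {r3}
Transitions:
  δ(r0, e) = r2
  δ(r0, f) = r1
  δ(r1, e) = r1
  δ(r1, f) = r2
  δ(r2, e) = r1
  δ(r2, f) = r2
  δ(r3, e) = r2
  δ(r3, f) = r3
None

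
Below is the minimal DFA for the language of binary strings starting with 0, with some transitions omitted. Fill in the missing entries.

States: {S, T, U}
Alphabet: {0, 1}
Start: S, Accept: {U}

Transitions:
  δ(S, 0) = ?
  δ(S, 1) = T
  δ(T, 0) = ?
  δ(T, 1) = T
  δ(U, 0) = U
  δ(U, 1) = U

From the language and accept set, identify what each state tracks — S: no input read; T: started with 1 (dead); U: started with 0.
Each missing δ(q, a) is the state matching the new tracked value after reading a.
δ(S, 0) = U; δ(T, 0) = T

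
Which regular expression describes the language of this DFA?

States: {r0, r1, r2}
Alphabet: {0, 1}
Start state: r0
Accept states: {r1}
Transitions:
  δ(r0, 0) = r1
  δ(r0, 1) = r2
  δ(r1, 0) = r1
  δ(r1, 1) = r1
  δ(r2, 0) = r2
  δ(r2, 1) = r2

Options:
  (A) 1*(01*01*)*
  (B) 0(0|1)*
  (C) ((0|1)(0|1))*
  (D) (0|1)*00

Check each option against the DFA on short strings; one disagreement eliminates an option:
  (A) 1*(01*01*)*: on ε the DFA stays in r0 and rejects (r0 ∉ Accept), but the regex matches it → eliminate
  (B) 0(0|1)*: agrees with the DFA on every string of length ≤ 6
  (C) ((0|1)(0|1))*: on ε the DFA stays in r0 and rejects (r0 ∉ Accept), but the regex matches it → eliminate
  (D) (0|1)*00: on '0' the DFA goes r0 → r1 and accepts (r1 ∈ Accept), but the regex does not match it → eliminate
Only (B) is consistent with the DFA.
(B) 0(0|1)*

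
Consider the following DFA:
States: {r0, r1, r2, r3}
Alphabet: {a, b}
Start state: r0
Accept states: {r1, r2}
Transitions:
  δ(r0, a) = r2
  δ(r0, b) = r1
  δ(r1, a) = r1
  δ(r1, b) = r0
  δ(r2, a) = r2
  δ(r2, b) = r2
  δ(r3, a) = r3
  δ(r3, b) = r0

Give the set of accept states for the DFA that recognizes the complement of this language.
Complement accept states = All states \ Original accept states
= {r0, r1, r2, r3} \ {r1, r2}
{r0, r3}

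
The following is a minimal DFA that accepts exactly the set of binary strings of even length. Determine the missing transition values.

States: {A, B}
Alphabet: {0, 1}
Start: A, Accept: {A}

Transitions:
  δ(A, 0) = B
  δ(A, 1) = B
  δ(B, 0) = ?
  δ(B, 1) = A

From the language and accept set, identify what each state tracks — A: even length so far; B: odd length so far.
Each missing δ(q, a) is the state matching the new tracked value after reading a.
δ(B, 0) = A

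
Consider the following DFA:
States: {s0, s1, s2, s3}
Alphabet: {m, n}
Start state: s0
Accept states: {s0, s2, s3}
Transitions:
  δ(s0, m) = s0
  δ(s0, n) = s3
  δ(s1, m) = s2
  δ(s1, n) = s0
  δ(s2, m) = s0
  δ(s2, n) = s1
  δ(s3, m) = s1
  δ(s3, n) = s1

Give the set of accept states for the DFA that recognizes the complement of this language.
Complement accept states = All states \ Original accept states
= {s0, s1, s2, s3} \ {s0, s2, s3}
{s1}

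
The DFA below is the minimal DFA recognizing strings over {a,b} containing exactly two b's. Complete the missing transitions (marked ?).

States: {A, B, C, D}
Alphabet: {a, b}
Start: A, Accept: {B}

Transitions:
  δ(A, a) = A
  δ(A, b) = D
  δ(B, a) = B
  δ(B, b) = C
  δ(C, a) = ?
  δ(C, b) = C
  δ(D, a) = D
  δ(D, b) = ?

From the language and accept set, identify what each state tracks — A: zero b's; B: two b's; C: ≥ three b's (dead); D: one b.
Each missing δ(q, a) is the state matching the new tracked value after reading a.
δ(C, a) = C; δ(D, b) = B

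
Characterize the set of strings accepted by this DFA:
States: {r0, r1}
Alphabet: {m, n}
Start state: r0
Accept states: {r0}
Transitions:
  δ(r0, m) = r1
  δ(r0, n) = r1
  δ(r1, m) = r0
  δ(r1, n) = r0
Testing a few strings:
  'm' → reject
  'mnm' → reject
  'mnn' → reject
  'mm' → accept
State roles: r0=even length so far; r1=odd length so far
All strings over {m,n} of even length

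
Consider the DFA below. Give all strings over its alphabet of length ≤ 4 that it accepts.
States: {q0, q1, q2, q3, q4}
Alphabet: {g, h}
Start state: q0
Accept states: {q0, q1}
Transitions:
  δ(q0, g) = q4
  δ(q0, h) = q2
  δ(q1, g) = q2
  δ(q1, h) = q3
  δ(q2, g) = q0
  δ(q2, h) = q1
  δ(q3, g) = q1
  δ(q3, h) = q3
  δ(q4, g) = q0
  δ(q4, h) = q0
ε, gg, gh, hg, hh, gggg, gggh, gghg, gghh, ghgg, ghgh, ghhg, ghhh, hggg, hggh, hghg, hghh, hhgg, hhgh, hhhg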